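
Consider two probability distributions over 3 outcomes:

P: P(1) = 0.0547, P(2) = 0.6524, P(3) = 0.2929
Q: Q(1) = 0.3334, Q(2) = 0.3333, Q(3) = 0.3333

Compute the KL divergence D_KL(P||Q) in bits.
0.4349 bits

D_KL(P||Q) = Σ P(x) log₂(P(x)/Q(x))

Computing term by term:
  P(1)·log₂(P(1)/Q(1)) = 0.0547·log₂(0.0547/0.3334) = -0.14264
  P(2)·log₂(P(2)/Q(2)) = 0.6524·log₂(0.6524/0.3333) = 0.63213
  P(3)·log₂(P(3)/Q(3)) = 0.2929·log₂(0.2929/0.3333) = -0.05460

D_KL(P||Q) = -0.14264 + 0.63213 - 0.05460 = 0.43489 ≈ 0.4349 bits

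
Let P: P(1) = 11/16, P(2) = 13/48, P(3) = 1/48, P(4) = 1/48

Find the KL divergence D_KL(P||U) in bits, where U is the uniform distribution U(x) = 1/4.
0.8853 bits

U(i) = 1/4 for all i

D_KL(P||U) = Σ P(x) log₂(P(x) / (1/4))
           = Σ P(x) log₂(P(x)) + log₂(4)
           = log₂(4) - H(P)

H(P) = -Σ P(x) log₂(P(x)):
  -P(1)·log₂(P(1)) = -(11/16)·log₂(11/16) = 0.37164
  -P(2)·log₂(P(2)) = -(13/48)·log₂(13/48) = 0.51039
  -P(3)·log₂(P(3)) = -(1/48)·log₂(1/48) = 0.11635
  -P(4)·log₂(P(4)) = -(1/48)·log₂(1/48) = 0.11635
H(P) = 0.37164 + 0.51039 + 0.11635 + 0.11635 = 1.11473 bits

log₂(4) = 2.00000 bits

D_KL(P||U) = 2.00000 - 1.11473 = 0.88527 ≈ 0.8853 bits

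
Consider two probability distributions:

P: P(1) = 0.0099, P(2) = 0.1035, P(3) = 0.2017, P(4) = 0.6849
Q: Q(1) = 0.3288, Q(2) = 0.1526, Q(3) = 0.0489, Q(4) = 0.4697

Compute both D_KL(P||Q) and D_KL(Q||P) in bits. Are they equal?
D_KL(P||Q) = 0.6770 bits, D_KL(Q||P) = 1.3916 bits. No, they are not equal.

D_KL(P||Q) = Σ P(x) log₂(P(x)/Q(x))

Computing term by term:
  P(1)·log₂(P(1)/Q(1)) = 0.0099·log₂(0.0099/0.3288) = -0.05003
  P(2)·log₂(P(2)/Q(2)) = 0.1035·log₂(0.1035/0.1526) = -0.05797
  P(3)·log₂(P(3)/Q(3)) = 0.2017·log₂(0.2017/0.0489) = 0.41234
  P(4)·log₂(P(4)/Q(4)) = 0.6849·log₂(0.6849/0.4697) = 0.37269

D_KL(P||Q) = -0.05003 - 0.05797 + 0.41234 + 0.37269 = 0.67703 ≈ 0.6770 bits

D_KL(Q||P) = Σ Q(x) log₂(Q(x)/P(x))

Computing term by term:
  Q(1)·log₂(Q(1)/P(1)) = 0.3288·log₂(0.3288/0.0099) = 1.66164
  Q(2)·log₂(Q(2)/P(2)) = 0.1526·log₂(0.1526/0.1035) = 0.08547
  Q(3)·log₂(Q(3)/P(3)) = 0.0489·log₂(0.0489/0.2017) = -0.09997
  Q(4)·log₂(Q(4)/P(4)) = 0.4697·log₂(0.4697/0.6849) = -0.25559

D_KL(Q||P) = 1.66164 + 0.08547 - 0.09997 - 0.25559 = 1.39155 ≈ 1.3916 bits

These are NOT equal (difference: 0.7146 bits). KL divergence is asymmetric: D_KL(P||Q) ≠ D_KL(Q||P) in general.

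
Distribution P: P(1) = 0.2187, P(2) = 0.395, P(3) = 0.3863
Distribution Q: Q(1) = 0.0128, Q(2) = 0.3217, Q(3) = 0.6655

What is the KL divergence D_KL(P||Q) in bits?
0.7094 bits

D_KL(P||Q) = Σ P(x) log₂(P(x)/Q(x))

Computing term by term:
  P(1)·log₂(P(1)/Q(1)) = 0.2187·log₂(0.2187/0.0128) = 0.89552
  P(2)·log₂(P(2)/Q(2)) = 0.395·log₂(0.395/0.3217) = 0.11697
  P(3)·log₂(P(3)/Q(3)) = 0.3863·log₂(0.3863/0.6655) = -0.30314

D_KL(P||Q) = 0.89552 + 0.11697 - 0.30314 = 0.70935 ≈ 0.7094 bits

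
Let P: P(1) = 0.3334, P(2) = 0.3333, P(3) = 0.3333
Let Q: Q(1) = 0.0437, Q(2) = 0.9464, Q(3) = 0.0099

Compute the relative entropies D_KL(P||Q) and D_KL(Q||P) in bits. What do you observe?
D_KL(P||Q) = 2.1665 bits, D_KL(Q||P) = 1.2466 bits. The two directions give different values (D_KL(P||Q) exceeds D_KL(Q||P) by 0.9199 bits): KL divergence is asymmetric.

D_KL(P||Q) = Σ P(x) log₂(P(x)/Q(x))

Computing term by term:
  P(1)·log₂(P(1)/Q(1)) = 0.3334·log₂(0.3334/0.0437) = 0.97738
  P(2)·log₂(P(2)/Q(2)) = 0.3333·log₂(0.3333/0.9464) = -0.50183
  P(3)·log₂(P(3)/Q(3)) = 0.3333·log₂(0.3333/0.0099) = 1.69091

D_KL(P||Q) = 0.97738 - 0.50183 + 1.69091 = 2.16646 ≈ 2.1665 bits

D_KL(Q||P) = Σ Q(x) log₂(Q(x)/P(x))

Computing term by term:
  Q(1)·log₂(Q(1)/P(1)) = 0.0437·log₂(0.0437/0.3334) = -0.12811
  Q(2)·log₂(Q(2)/P(2)) = 0.9464·log₂(0.9464/0.3333) = 1.42493
  Q(3)·log₂(Q(3)/P(3)) = 0.0099·log₂(0.0099/0.3333) = -0.05023

D_KL(Q||P) = -0.12811 + 1.42493 - 0.05023 = 1.24659 ≈ 1.2466 bits

These are NOT equal (difference: 0.9199 bits). KL divergence is asymmetric: D_KL(P||Q) ≠ D_KL(Q||P) in general.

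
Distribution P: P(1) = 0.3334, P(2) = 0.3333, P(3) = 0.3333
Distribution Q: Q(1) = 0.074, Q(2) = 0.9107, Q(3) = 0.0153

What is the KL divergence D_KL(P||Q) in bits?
1.7223 bits

D_KL(P||Q) = Σ P(x) log₂(P(x)/Q(x))

Computing term by term:
  P(1)·log₂(P(1)/Q(1)) = 0.3334·log₂(0.3334/0.074) = 0.72403
  P(2)·log₂(P(2)/Q(2)) = 0.3333·log₂(0.3333/0.9107) = -0.48334
  P(3)·log₂(P(3)/Q(3)) = 0.3333·log₂(0.3333/0.0153) = 1.48159

D_KL(P||Q) = 0.72403 - 0.48334 + 1.48159 = 1.72228 ≈ 1.7223 bits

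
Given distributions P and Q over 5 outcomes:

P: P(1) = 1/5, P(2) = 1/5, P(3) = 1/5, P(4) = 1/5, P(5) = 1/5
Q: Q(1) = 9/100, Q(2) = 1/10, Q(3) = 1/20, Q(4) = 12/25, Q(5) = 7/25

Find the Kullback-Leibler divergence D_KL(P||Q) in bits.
0.4807 bits

D_KL(P||Q) = Σ P(x) log₂(P(x)/Q(x))

Computing term by term:
  P(1)·log₂(P(1)/Q(1)) = (1/5)·log₂((1/5)/(9/100)) = 0.23040
  P(2)·log₂(P(2)/Q(2)) = (1/5)·log₂((1/5)/(1/10)) = 0.20000
  P(3)·log₂(P(3)/Q(3)) = (1/5)·log₂((1/5)/(1/20)) = 0.40000
  P(4)·log₂(P(4)/Q(4)) = (1/5)·log₂((1/5)/(12/25)) = -0.25261
  P(5)·log₂(P(5)/Q(5)) = (1/5)·log₂((1/5)/(7/25)) = -0.09709

D_KL(P||Q) = 0.23040 + 0.20000 + 0.40000 - 0.25261 - 0.09709 = 0.48070 ≈ 0.4807 bits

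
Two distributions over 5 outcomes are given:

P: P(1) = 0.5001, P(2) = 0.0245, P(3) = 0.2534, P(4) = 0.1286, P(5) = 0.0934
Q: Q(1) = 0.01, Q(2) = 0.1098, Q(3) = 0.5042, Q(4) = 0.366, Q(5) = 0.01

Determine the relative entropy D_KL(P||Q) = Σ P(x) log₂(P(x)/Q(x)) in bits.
2.6251 bits

D_KL(P||Q) = Σ P(x) log₂(P(x)/Q(x))

Computing term by term:
  P(1)·log₂(P(1)/Q(1)) = 0.5001·log₂(0.5001/0.01) = 2.82264
  P(2)·log₂(P(2)/Q(2)) = 0.0245·log₂(0.0245/0.1098) = -0.05302
  P(3)·log₂(P(3)/Q(3)) = 0.2534·log₂(0.2534/0.5042) = -0.25152
  P(4)·log₂(P(4)/Q(4)) = 0.1286·log₂(0.1286/0.366) = -0.19405
  P(5)·log₂(P(5)/Q(5)) = 0.0934·log₂(0.0934/0.01) = 0.30107

D_KL(P||Q) = 2.82264 - 0.05302 - 0.25152 - 0.19405 + 0.30107 = 2.62512 ≈ 2.6251 bits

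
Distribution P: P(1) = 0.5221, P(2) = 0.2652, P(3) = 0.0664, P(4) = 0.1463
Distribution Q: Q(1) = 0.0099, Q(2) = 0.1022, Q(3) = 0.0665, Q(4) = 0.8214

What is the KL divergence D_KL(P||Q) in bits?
2.9873 bits

D_KL(P||Q) = Σ P(x) log₂(P(x)/Q(x))

Computing term by term:
  P(1)·log₂(P(1)/Q(1)) = 0.5221·log₂(0.5221/0.0099) = 2.98681
  P(2)·log₂(P(2)/Q(2)) = 0.2652·log₂(0.2652/0.1022) = 0.36483
  P(3)·log₂(P(3)/Q(3)) = 0.0664·log₂(0.0664/0.0665) = -0.00014
  P(4)·log₂(P(4)/Q(4)) = 0.1463·log₂(0.1463/0.8214) = -0.36416

D_KL(P||Q) = 2.98681 + 0.36483 - 0.00014 - 0.36416 = 2.98734 ≈ 2.9873 bits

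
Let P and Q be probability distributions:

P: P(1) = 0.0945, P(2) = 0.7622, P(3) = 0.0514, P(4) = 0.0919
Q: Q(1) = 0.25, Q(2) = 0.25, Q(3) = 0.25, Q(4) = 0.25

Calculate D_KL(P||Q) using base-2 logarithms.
0.8432 bits

D_KL(P||Q) = Σ P(x) log₂(P(x)/Q(x))

Computing term by term:
  P(1)·log₂(P(1)/Q(1)) = 0.0945·log₂(0.0945/0.25) = -0.13263
  P(2)·log₂(P(2)/Q(2)) = 0.7622·log₂(0.7622/0.25) = 1.22580
  P(3)·log₂(P(3)/Q(3)) = 0.0514·log₂(0.0514/0.25) = -0.11730
  P(4)·log₂(P(4)/Q(4)) = 0.0919·log₂(0.0919/0.25) = -0.13268

D_KL(P||Q) = -0.13263 + 1.22580 - 0.11730 - 0.13268 = 0.84319 ≈ 0.8432 bits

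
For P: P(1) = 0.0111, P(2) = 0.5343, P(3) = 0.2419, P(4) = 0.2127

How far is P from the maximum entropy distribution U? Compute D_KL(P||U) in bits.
0.4745 bits

U(i) = 1/4 for all i

D_KL(P||U) = Σ P(x) log₂(P(x) / (1/4))
           = Σ P(x) log₂(P(x)) + log₂(4)
           = log₂(4) - H(P)

H(P) = -Σ P(x) log₂(P(x)):
  -P(1)·log₂(P(1)) = -(0.0111)·log₂(0.0111) = 0.07208
  -P(2)·log₂(P(2)) = -(0.5343)·log₂(0.5343) = 0.48316
  -P(3)·log₂(P(3)) = -(0.2419)·log₂(0.2419) = 0.49529
  -P(4)·log₂(P(4)) = -(0.2127)·log₂(0.2127) = 0.47498
H(P) = 0.07208 + 0.48316 + 0.49529 + 0.47498 = 1.52551 bits

log₂(4) = 2.00000 bits

D_KL(P||U) = 2.00000 - 1.52551 = 0.47449 ≈ 0.4745 bits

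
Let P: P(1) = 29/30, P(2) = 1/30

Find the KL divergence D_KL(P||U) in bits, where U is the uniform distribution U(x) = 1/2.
0.7892 bits

U(i) = 1/2 for all i

D_KL(P||U) = Σ P(x) log₂(P(x) / (1/2))
           = Σ P(x) log₂(P(x)) + log₂(2)
           = log₂(2) - H(P)

H(P) = -Σ P(x) log₂(P(x)):
  -P(1)·log₂(P(1)) = -(29/30)·log₂(29/30) = 0.04728
  -P(2)·log₂(P(2)) = -(1/30)·log₂(1/30) = 0.16356
H(P) = 0.04728 + 0.16356 = 0.21084 bits

log₂(2) = 1.00000 bits

D_KL(P||U) = 1.00000 - 0.21084 = 0.78916 ≈ 0.7892 bits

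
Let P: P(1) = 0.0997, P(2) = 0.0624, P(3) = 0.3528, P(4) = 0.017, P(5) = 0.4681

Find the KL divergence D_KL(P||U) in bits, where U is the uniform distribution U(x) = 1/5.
0.5977 bits

U(i) = 1/5 for all i

D_KL(P||U) = Σ P(x) log₂(P(x) / (1/5))
           = Σ P(x) log₂(P(x)) + log₂(5)
           = log₂(5) - H(P)

H(P) = -Σ P(x) log₂(P(x)):
  -P(1)·log₂(P(1)) = -(0.0997)·log₂(0.0997) = 0.33163
  -P(2)·log₂(P(2)) = -(0.0624)·log₂(0.0624) = 0.24974
  -P(3)·log₂(P(3)) = -(0.3528)·log₂(0.3528) = 0.53029
  -P(4)·log₂(P(4)) = -(0.017)·log₂(0.017) = 0.09993
  -P(5)·log₂(P(5)) = -(0.4681)·log₂(0.4681) = 0.51262
H(P) = 0.33163 + 0.24974 + 0.53029 + 0.09993 + 0.51262 = 1.72421 bits

log₂(5) = 2.32193 bits

D_KL(P||U) = 2.32193 - 1.72421 = 0.59772 ≈ 0.5977 bits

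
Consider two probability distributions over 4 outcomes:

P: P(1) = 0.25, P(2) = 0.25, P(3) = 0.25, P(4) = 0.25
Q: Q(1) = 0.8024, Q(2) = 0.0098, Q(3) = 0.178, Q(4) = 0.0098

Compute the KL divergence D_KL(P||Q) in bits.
2.0384 bits

D_KL(P||Q) = Σ P(x) log₂(P(x)/Q(x))

Computing term by term:
  P(1)·log₂(P(1)/Q(1)) = 0.25·log₂(0.25/0.8024) = -0.42060
  P(2)·log₂(P(2)/Q(2)) = 0.25·log₂(0.25/0.0098) = 1.16825
  P(3)·log₂(P(3)/Q(3)) = 0.25·log₂(0.25/0.178) = 0.12251
  P(4)·log₂(P(4)/Q(4)) = 0.25·log₂(0.25/0.0098) = 1.16825

D_KL(P||Q) = -0.42060 + 1.16825 + 0.12251 + 1.16825 = 2.03841 ≈ 2.0384 bits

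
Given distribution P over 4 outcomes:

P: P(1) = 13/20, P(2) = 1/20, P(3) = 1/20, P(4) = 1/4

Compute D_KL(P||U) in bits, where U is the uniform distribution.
0.6638 bits

U(i) = 1/4 for all i

D_KL(P||U) = Σ P(x) log₂(P(x) / (1/4))
           = Σ P(x) log₂(P(x)) + log₂(4)
           = log₂(4) - H(P)

H(P) = -Σ P(x) log₂(P(x)):
  -P(1)·log₂(P(1)) = -(13/20)·log₂(13/20) = 0.40397
  -P(2)·log₂(P(2)) = -(1/20)·log₂(1/20) = 0.21610
  -P(3)·log₂(P(3)) = -(1/20)·log₂(1/20) = 0.21610
  -P(4)·log₂(P(4)) = -(1/4)·log₂(1/4) = 0.50000
H(P) = 0.40397 + 0.21610 + 0.21610 + 0.50000 = 1.33617 bits

log₂(4) = 2.00000 bits

D_KL(P||U) = 2.00000 - 1.33617 = 0.66383 ≈ 0.6638 bits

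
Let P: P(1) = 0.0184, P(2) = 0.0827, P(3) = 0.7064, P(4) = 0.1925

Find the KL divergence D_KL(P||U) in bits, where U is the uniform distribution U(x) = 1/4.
0.7847 bits

U(i) = 1/4 for all i

D_KL(P||U) = Σ P(x) log₂(P(x) / (1/4))
           = Σ P(x) log₂(P(x)) + log₂(4)
           = log₂(4) - H(P)

H(P) = -Σ P(x) log₂(P(x)):
  -P(1)·log₂(P(1)) = -(0.0184)·log₂(0.0184) = 0.10606
  -P(2)·log₂(P(2)) = -(0.0827)·log₂(0.0827) = 0.29739
  -P(3)·log₂(P(3)) = -(0.7064)·log₂(0.7064) = 0.35422
  -P(4)·log₂(P(4)) = -(0.1925)·log₂(0.1925) = 0.45759
H(P) = 0.10606 + 0.29739 + 0.35422 + 0.45759 = 1.21526 bits

log₂(4) = 2.00000 bits

D_KL(P||U) = 2.00000 - 1.21526 = 0.78474 ≈ 0.7847 bits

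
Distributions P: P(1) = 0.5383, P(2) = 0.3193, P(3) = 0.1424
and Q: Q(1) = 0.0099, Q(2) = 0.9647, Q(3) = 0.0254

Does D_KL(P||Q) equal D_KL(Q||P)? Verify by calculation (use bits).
D_KL(P||Q) = 2.9480 bits, D_KL(Q||P) = 1.4186 bits. No — D_KL(P||Q) ≠ D_KL(Q||P) for this pair.

D_KL(P||Q) = Σ P(x) log₂(P(x)/Q(x))

Computing term by term:
  P(1)·log₂(P(1)/Q(1)) = 0.5383·log₂(0.5383/0.0099) = 3.10321
  P(2)·log₂(P(2)/Q(2)) = 0.3193·log₂(0.3193/0.9647) = -0.50934
  P(3)·log₂(P(3)/Q(3)) = 0.1424·log₂(0.1424/0.0254) = 0.35416

D_KL(P||Q) = 3.10321 - 0.50934 + 0.35416 = 2.94803 ≈ 2.9480 bits

D_KL(Q||P) = Σ Q(x) log₂(Q(x)/P(x))

Computing term by term:
  Q(1)·log₂(Q(1)/P(1)) = 0.0099·log₂(0.0099/0.5383) = -0.05707
  Q(2)·log₂(Q(2)/P(2)) = 0.9647·log₂(0.9647/0.3193) = 1.53886
  Q(3)·log₂(Q(3)/P(3)) = 0.0254·log₂(0.0254/0.1424) = -0.06317

D_KL(Q||P) = -0.05707 + 1.53886 - 0.06317 = 1.41862 ≈ 1.4186 bits

These are NOT equal (difference: 1.5294 bits). KL divergence is asymmetric: D_KL(P||Q) ≠ D_KL(Q||P) in general.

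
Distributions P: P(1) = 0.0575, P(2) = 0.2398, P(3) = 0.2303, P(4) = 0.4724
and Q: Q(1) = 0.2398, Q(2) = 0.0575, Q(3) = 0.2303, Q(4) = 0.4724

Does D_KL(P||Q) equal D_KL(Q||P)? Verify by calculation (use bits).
D_KL(P||Q) = 0.3756 bits, D_KL(Q||P) = 0.3756 bits. Yes — for this pair D_KL(P||Q) = D_KL(Q||P).

D_KL(P||Q) = Σ P(x) log₂(P(x)/Q(x))

Computing term by term:
  P(1)·log₂(P(1)/Q(1)) = 0.0575·log₂(0.0575/0.2398) = -0.11846
  P(2)·log₂(P(2)/Q(2)) = 0.2398·log₂(0.2398/0.0575) = 0.49404
  P(3)·log₂(P(3)/Q(3)) = 0.2303·log₂(0.2303/0.2303) = 0.00000
  P(4)·log₂(P(4)/Q(4)) = 0.4724·log₂(0.4724/0.4724) = 0.00000

D_KL(P||Q) = -0.11846 + 0.49404 + 0.00000 + 0.00000 = 0.37558 ≈ 0.3756 bits

D_KL(Q||P) = Σ Q(x) log₂(Q(x)/P(x))

Computing term by term:
  Q(1)·log₂(Q(1)/P(1)) = 0.2398·log₂(0.2398/0.0575) = 0.49404
  Q(2)·log₂(Q(2)/P(2)) = 0.0575·log₂(0.0575/0.2398) = -0.11846
  Q(3)·log₂(Q(3)/P(3)) = 0.2303·log₂(0.2303/0.2303) = 0.00000
  Q(4)·log₂(Q(4)/P(4)) = 0.4724·log₂(0.4724/0.4724) = 0.00000

D_KL(Q||P) = 0.49404 - 0.11846 + 0.00000 + 0.00000 = 0.37558 ≈ 0.3756 bits

These ARE equal here. Q is P with outcomes relabeled (Q(1) = P(2), Q(2) = P(1)) by a relabeling that is its own inverse, so the two sums contain exactly the same terms in a different order. This is a special case — KL divergence is not symmetric in general: D_KL(P||Q) ≠ D_KL(Q||P) for most P, Q.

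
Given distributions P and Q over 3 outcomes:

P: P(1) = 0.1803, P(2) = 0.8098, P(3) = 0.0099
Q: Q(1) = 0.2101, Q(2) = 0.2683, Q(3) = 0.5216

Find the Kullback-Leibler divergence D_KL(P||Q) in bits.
1.1942 bits

D_KL(P||Q) = Σ P(x) log₂(P(x)/Q(x))

Computing term by term:
  P(1)·log₂(P(1)/Q(1)) = 0.1803·log₂(0.1803/0.2101) = -0.03979
  P(2)·log₂(P(2)/Q(2)) = 0.8098·log₂(0.8098/0.2683) = 1.29059
  P(3)·log₂(P(3)/Q(3)) = 0.0099·log₂(0.0099/0.5216) = -0.05662

D_KL(P||Q) = -0.03979 + 1.29059 - 0.05662 = 1.19418 ≈ 1.1942 bits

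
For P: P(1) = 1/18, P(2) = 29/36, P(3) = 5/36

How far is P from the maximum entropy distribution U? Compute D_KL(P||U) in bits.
0.7065 bits

U(i) = 1/3 for all i

D_KL(P||U) = Σ P(x) log₂(P(x) / (1/3))
           = Σ P(x) log₂(P(x)) + log₂(3)
           = log₂(3) - H(P)

H(P) = -Σ P(x) log₂(P(x)):
  -P(1)·log₂(P(1)) = -(1/18)·log₂(1/18) = 0.23166
  -P(2)·log₂(P(2)) = -(29/36)·log₂(29/36) = 0.25129
  -P(3)·log₂(P(3)) = -(5/36)·log₂(5/36) = 0.39556
H(P) = 0.23166 + 0.25129 + 0.39556 = 0.87851 bits

log₂(3) = 1.58496 bits

D_KL(P||U) = 1.58496 - 0.87851 = 0.70645 ≈ 0.7065 bits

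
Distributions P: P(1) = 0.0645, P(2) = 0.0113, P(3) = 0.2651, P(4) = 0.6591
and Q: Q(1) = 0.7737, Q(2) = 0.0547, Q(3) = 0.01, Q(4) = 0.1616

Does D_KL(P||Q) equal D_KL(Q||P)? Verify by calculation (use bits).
D_KL(P||Q) = 2.3333 bits, D_KL(Q||P) = 2.5227 bits. No — D_KL(P||Q) ≠ D_KL(Q||P) for this pair.

D_KL(P||Q) = Σ P(x) log₂(P(x)/Q(x))

Computing term by term:
  P(1)·log₂(P(1)/Q(1)) = 0.0645·log₂(0.0645/0.7737) = -0.23119
  P(2)·log₂(P(2)/Q(2)) = 0.0113·log₂(0.0113/0.0547) = -0.02571
  P(3)·log₂(P(3)/Q(3)) = 0.2651·log₂(0.2651/0.01) = 1.25352
  P(4)·log₂(P(4)/Q(4)) = 0.6591·log₂(0.6591/0.1616) = 1.33670

D_KL(P||Q) = -0.23119 - 0.02571 + 1.25352 + 1.33670 = 2.33332 ≈ 2.3333 bits

D_KL(Q||P) = Σ Q(x) log₂(Q(x)/P(x))

Computing term by term:
  Q(1)·log₂(Q(1)/P(1)) = 0.7737·log₂(0.7737/0.0645) = 2.77325
  Q(2)·log₂(Q(2)/P(2)) = 0.0547·log₂(0.0547/0.0113) = 0.12445
  Q(3)·log₂(Q(3)/P(3)) = 0.01·log₂(0.01/0.2651) = -0.04728
  Q(4)·log₂(Q(4)/P(4)) = 0.1616·log₂(0.1616/0.6591) = -0.32774

D_KL(Q||P) = 2.77325 + 0.12445 - 0.04728 - 0.32774 = 2.52268 ≈ 2.5227 bits

These are NOT equal (difference: 0.1894 bits). KL divergence is asymmetric: D_KL(P||Q) ≠ D_KL(Q||P) in general.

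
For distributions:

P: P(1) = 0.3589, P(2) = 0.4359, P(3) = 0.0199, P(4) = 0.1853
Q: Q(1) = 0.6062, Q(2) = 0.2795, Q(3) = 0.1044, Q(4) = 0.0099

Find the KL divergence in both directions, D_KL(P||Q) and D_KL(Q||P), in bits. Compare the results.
D_KL(P||Q) = 0.7436 bits, D_KL(Q||P) = 0.4870 bits. D_KL(P||Q) is larger than D_KL(Q||P) by 0.2566 bits; the two directions differ.

D_KL(P||Q) = Σ P(x) log₂(P(x)/Q(x))

Computing term by term:
  P(1)·log₂(P(1)/Q(1)) = 0.3589·log₂(0.3589/0.6062) = -0.27140
  P(2)·log₂(P(2)/Q(2)) = 0.4359·log₂(0.4359/0.2795) = 0.27948
  P(3)·log₂(P(3)/Q(3)) = 0.0199·log₂(0.0199/0.1044) = -0.04759
  P(4)·log₂(P(4)/Q(4)) = 0.1853·log₂(0.1853/0.0099) = 0.78313

D_KL(P||Q) = -0.27140 + 0.27948 - 0.04759 + 0.78313 = 0.74362 ≈ 0.7436 bits

D_KL(Q||P) = Σ Q(x) log₂(Q(x)/P(x))

Computing term by term:
  Q(1)·log₂(Q(1)/P(1)) = 0.6062·log₂(0.6062/0.3589) = 0.45842
  Q(2)·log₂(Q(2)/P(2)) = 0.2795·log₂(0.2795/0.4359) = -0.17920
  Q(3)·log₂(Q(3)/P(3)) = 0.1044·log₂(0.1044/0.0199) = 0.24965
  Q(4)·log₂(Q(4)/P(4)) = 0.0099·log₂(0.0099/0.1853) = -0.04184

D_KL(Q||P) = 0.45842 - 0.17920 + 0.24965 - 0.04184 = 0.48703 ≈ 0.4870 bits

These are NOT equal (difference: 0.2566 bits). KL divergence is asymmetric: D_KL(P||Q) ≠ D_KL(Q||P) in general.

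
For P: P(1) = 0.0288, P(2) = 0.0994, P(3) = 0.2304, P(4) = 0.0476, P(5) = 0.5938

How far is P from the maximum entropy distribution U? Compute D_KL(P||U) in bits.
0.6999 bits

U(i) = 1/5 for all i

D_KL(P||U) = Σ P(x) log₂(P(x) / (1/5))
           = Σ P(x) log₂(P(x)) + log₂(5)
           = log₂(5) - H(P)

H(P) = -Σ P(x) log₂(P(x)):
  -P(1)·log₂(P(1)) = -(0.0288)·log₂(0.0288) = 0.14739
  -P(2)·log₂(P(2)) = -(0.0994)·log₂(0.0994) = 0.33106
  -P(3)·log₂(P(3)) = -(0.2304)·log₂(0.2304) = 0.48794
  -P(4)·log₂(P(4)) = -(0.0476)·log₂(0.0476) = 0.20910
  -P(5)·log₂(P(5)) = -(0.5938)·log₂(0.5938) = 0.44651
H(P) = 0.14739 + 0.33106 + 0.48794 + 0.20910 + 0.44651 = 1.62200 bits

log₂(5) = 2.32193 bits

D_KL(P||U) = 2.32193 - 1.62200 = 0.69993 ≈ 0.6999 bits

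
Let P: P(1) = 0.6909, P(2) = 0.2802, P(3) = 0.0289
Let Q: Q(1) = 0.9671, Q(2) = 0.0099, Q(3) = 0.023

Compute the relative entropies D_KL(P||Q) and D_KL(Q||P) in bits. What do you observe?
D_KL(P||Q) = 1.0257 bits, D_KL(Q||P) = 0.4139 bits. The two directions give different values (D_KL(P||Q) exceeds D_KL(Q||P) by 0.6118 bits): KL divergence is asymmetric.

D_KL(P||Q) = Σ P(x) log₂(P(x)/Q(x))

Computing term by term:
  P(1)·log₂(P(1)/Q(1)) = 0.6909·log₂(0.6909/0.9671) = -0.33522
  P(2)·log₂(P(2)/Q(2)) = 0.2802·log₂(0.2802/0.0099) = 1.35137
  P(3)·log₂(P(3)/Q(3)) = 0.0289·log₂(0.0289/0.023) = 0.00952

D_KL(P||Q) = -0.33522 + 1.35137 + 0.00952 = 1.02567 ≈ 1.0257 bits

D_KL(Q||P) = Σ Q(x) log₂(Q(x)/P(x))

Computing term by term:
  Q(1)·log₂(Q(1)/P(1)) = 0.9671·log₂(0.9671/0.6909) = 0.46923
  Q(2)·log₂(Q(2)/P(2)) = 0.0099·log₂(0.0099/0.2802) = -0.04775
  Q(3)·log₂(Q(3)/P(3)) = 0.023·log₂(0.023/0.0289) = -0.00758

D_KL(Q||P) = 0.46923 - 0.04775 - 0.00758 = 0.41390 ≈ 0.4139 bits

These are NOT equal (difference: 0.6118 bits). KL divergence is asymmetric: D_KL(P||Q) ≠ D_KL(Q||P) in general.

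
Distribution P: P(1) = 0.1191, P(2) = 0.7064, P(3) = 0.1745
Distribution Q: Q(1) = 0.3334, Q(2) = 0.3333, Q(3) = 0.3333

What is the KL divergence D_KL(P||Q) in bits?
0.4257 bits

D_KL(P||Q) = Σ P(x) log₂(P(x)/Q(x))

Computing term by term:
  P(1)·log₂(P(1)/Q(1)) = 0.1191·log₂(0.1191/0.3334) = -0.17687
  P(2)·log₂(P(2)/Q(2)) = 0.7064·log₂(0.7064/0.3333) = 0.76550
  P(3)·log₂(P(3)/Q(3)) = 0.1745·log₂(0.1745/0.3333) = -0.16291

D_KL(P||Q) = -0.17687 + 0.76550 - 0.16291 = 0.42572 ≈ 0.4257 bits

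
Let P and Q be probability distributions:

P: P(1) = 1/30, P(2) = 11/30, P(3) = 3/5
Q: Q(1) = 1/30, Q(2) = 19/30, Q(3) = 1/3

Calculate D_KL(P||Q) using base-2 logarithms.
0.2197 bits

D_KL(P||Q) = Σ P(x) log₂(P(x)/Q(x))

Computing term by term:
  P(1)·log₂(P(1)/Q(1)) = (1/30)·log₂((1/30)/(1/30)) = 0.00000
  P(2)·log₂(P(2)/Q(2)) = (11/30)·log₂((11/30)/(19/30)) = -0.28912
  P(3)·log₂(P(3)/Q(3)) = (3/5)·log₂((3/5)/(1/3)) = 0.50880

D_KL(P||Q) = 0.00000 - 0.28912 + 0.50880 = 0.21968 ≈ 0.2197 bits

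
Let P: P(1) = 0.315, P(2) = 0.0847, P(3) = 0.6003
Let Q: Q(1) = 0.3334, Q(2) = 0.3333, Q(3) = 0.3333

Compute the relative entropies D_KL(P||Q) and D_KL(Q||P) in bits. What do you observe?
D_KL(P||Q) = 0.3164 bits, D_KL(Q||P) = 0.4031 bits. The two directions give different values (D_KL(Q||P) exceeds D_KL(P||Q) by 0.0867 bits): KL divergence is asymmetric.

D_KL(P||Q) = Σ P(x) log₂(P(x)/Q(x))

Computing term by term:
  P(1)·log₂(P(1)/Q(1)) = 0.315·log₂(0.315/0.3334) = -0.02580
  P(2)·log₂(P(2)/Q(2)) = 0.0847·log₂(0.0847/0.3333) = -0.16740
  P(3)·log₂(P(3)/Q(3)) = 0.6003·log₂(0.6003/0.3333) = 0.50957

D_KL(P||Q) = -0.02580 - 0.16740 + 0.50957 = 0.31637 ≈ 0.3164 bits

D_KL(Q||P) = Σ Q(x) log₂(Q(x)/P(x))

Computing term by term:
  Q(1)·log₂(Q(1)/P(1)) = 0.3334·log₂(0.3334/0.315) = 0.02731
  Q(2)·log₂(Q(2)/P(2)) = 0.3333·log₂(0.3333/0.0847) = 0.65873
  Q(3)·log₂(Q(3)/P(3)) = 0.3333·log₂(0.3333/0.6003) = -0.28293

D_KL(Q||P) = 0.02731 + 0.65873 - 0.28293 = 0.40311 ≈ 0.4031 bits

These are NOT equal (difference: 0.0867 bits). KL divergence is asymmetric: D_KL(P||Q) ≠ D_KL(Q||P) in general.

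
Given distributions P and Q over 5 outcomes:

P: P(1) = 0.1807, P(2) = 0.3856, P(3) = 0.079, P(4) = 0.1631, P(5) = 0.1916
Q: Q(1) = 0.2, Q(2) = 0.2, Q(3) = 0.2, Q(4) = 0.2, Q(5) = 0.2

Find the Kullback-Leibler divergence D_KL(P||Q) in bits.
0.1730 bits

D_KL(P||Q) = Σ P(x) log₂(P(x)/Q(x))

Computing term by term:
  P(1)·log₂(P(1)/Q(1)) = 0.1807·log₂(0.1807/0.2) = -0.02646
  P(2)·log₂(P(2)/Q(2)) = 0.3856·log₂(0.3856/0.2) = 0.36520
  P(3)·log₂(P(3)/Q(3)) = 0.079·log₂(0.079/0.2) = -0.10587
  P(4)·log₂(P(4)/Q(4)) = 0.1631·log₂(0.1631/0.2) = -0.04799
  P(5)·log₂(P(5)/Q(5)) = 0.1916·log₂(0.1916/0.2) = -0.01186

D_KL(P||Q) = -0.02646 + 0.36520 - 0.10587 - 0.04799 - 0.01186 = 0.17302 ≈ 0.1730 bits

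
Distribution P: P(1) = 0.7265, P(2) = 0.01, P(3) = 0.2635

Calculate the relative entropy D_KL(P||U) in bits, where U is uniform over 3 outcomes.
0.6766 bits

U(i) = 1/3 for all i

D_KL(P||U) = Σ P(x) log₂(P(x) / (1/3))
           = Σ P(x) log₂(P(x)) + log₂(3)
           = log₂(3) - H(P)

H(P) = -Σ P(x) log₂(P(x)):
  -P(1)·log₂(P(1)) = -(0.7265)·log₂(0.7265) = 0.33489
  -P(2)·log₂(P(2)) = -(0.01)·log₂(0.01) = 0.06644
  -P(3)·log₂(P(3)) = -(0.2635)·log₂(0.2635) = 0.50701
H(P) = 0.33489 + 0.06644 + 0.50701 = 0.90834 bits

log₂(3) = 1.58496 bits

D_KL(P||U) = 1.58496 - 0.90834 = 0.67662 ≈ 0.6766 bits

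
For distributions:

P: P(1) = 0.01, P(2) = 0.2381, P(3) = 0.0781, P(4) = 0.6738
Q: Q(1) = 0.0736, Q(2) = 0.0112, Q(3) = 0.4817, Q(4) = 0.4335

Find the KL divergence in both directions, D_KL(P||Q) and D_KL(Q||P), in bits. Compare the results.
D_KL(P||Q) = 1.2450 bits, D_KL(Q||P) = 1.1511 bits. D_KL(P||Q) is larger than D_KL(Q||P) by 0.0939 bits; the two directions differ.

D_KL(P||Q) = Σ P(x) log₂(P(x)/Q(x))

Computing term by term:
  P(1)·log₂(P(1)/Q(1)) = 0.01·log₂(0.01/0.0736) = -0.02880
  P(2)·log₂(P(2)/Q(2)) = 0.2381·log₂(0.2381/0.0112) = 1.05002
  P(3)·log₂(P(3)/Q(3)) = 0.0781·log₂(0.0781/0.4817) = -0.20499
  P(4)·log₂(P(4)/Q(4)) = 0.6738·log₂(0.6738/0.4335) = 0.42873

D_KL(P||Q) = -0.02880 + 1.05002 - 0.20499 + 0.42873 = 1.24496 ≈ 1.2450 bits

D_KL(Q||P) = Σ Q(x) log₂(Q(x)/P(x))

Computing term by term:
  Q(1)·log₂(Q(1)/P(1)) = 0.0736·log₂(0.0736/0.01) = 0.21195
  Q(2)·log₂(Q(2)/P(2)) = 0.0112·log₂(0.0112/0.2381) = -0.04939
  Q(3)·log₂(Q(3)/P(3)) = 0.4817·log₂(0.4817/0.0781) = 1.26434
  Q(4)·log₂(Q(4)/P(4)) = 0.4335·log₂(0.4335/0.6738) = -0.27583

D_KL(Q||P) = 0.21195 - 0.04939 + 1.26434 - 0.27583 = 1.15107 ≈ 1.1511 bits

These are NOT equal (difference: 0.0939 bits). KL divergence is asymmetric: D_KL(P||Q) ≠ D_KL(Q||P) in general.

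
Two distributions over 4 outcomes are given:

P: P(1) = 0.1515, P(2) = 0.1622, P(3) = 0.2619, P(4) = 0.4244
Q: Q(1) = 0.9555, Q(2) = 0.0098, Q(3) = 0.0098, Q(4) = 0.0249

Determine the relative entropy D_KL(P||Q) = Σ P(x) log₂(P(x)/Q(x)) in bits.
3.2319 bits

D_KL(P||Q) = Σ P(x) log₂(P(x)/Q(x))

Computing term by term:
  P(1)·log₂(P(1)/Q(1)) = 0.1515·log₂(0.1515/0.9555) = -0.40253
  P(2)·log₂(P(2)/Q(2)) = 0.1622·log₂(0.1622/0.0098) = 0.65672
  P(3)·log₂(P(3)/Q(3)) = 0.2619·log₂(0.2619/0.0098) = 1.24143
  P(4)·log₂(P(4)/Q(4)) = 0.4244·log₂(0.4244/0.0249) = 1.73631

D_KL(P||Q) = -0.40253 + 0.65672 + 1.24143 + 1.73631 = 3.23193 ≈ 3.2319 bits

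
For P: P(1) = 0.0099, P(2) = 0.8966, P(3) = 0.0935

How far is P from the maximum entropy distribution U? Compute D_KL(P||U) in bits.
1.0582 bits

U(i) = 1/3 for all i

D_KL(P||U) = Σ P(x) log₂(P(x) / (1/3))
           = Σ P(x) log₂(P(x)) + log₂(3)
           = log₂(3) - H(P)

H(P) = -Σ P(x) log₂(P(x)):
  -P(1)·log₂(P(1)) = -(0.0099)·log₂(0.0099) = 0.06592
  -P(2)·log₂(P(2)) = -(0.8966)·log₂(0.8966) = 0.14118
  -P(3)·log₂(P(3)) = -(0.0935)·log₂(0.0935) = 0.31967
H(P) = 0.06592 + 0.14118 + 0.31967 = 0.52677 bits

log₂(3) = 1.58496 bits

D_KL(P||U) = 1.58496 - 0.52677 = 1.05819 ≈ 1.0582 bits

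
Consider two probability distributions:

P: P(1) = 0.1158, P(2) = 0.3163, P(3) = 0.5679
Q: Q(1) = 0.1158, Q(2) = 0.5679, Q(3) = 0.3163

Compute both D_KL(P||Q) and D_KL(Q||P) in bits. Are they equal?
D_KL(P||Q) = 0.2124 bits, D_KL(Q||P) = 0.2124 bits. Yes, in this case they are equal (although KL divergence is not symmetric in general).

D_KL(P||Q) = Σ P(x) log₂(P(x)/Q(x))

Computing term by term:
  P(1)·log₂(P(1)/Q(1)) = 0.1158·log₂(0.1158/0.1158) = 0.00000
  P(2)·log₂(P(2)/Q(2)) = 0.3163·log₂(0.3163/0.5679) = -0.26707
  P(3)·log₂(P(3)/Q(3)) = 0.5679·log₂(0.5679/0.3163) = 0.47950

D_KL(P||Q) = 0.00000 - 0.26707 + 0.47950 = 0.21243 ≈ 0.2124 bits

D_KL(Q||P) = Σ Q(x) log₂(Q(x)/P(x))

Computing term by term:
  Q(1)·log₂(Q(1)/P(1)) = 0.1158·log₂(0.1158/0.1158) = 0.00000
  Q(2)·log₂(Q(2)/P(2)) = 0.5679·log₂(0.5679/0.3163) = 0.47950
  Q(3)·log₂(Q(3)/P(3)) = 0.3163·log₂(0.3163/0.5679) = -0.26707

D_KL(Q||P) = 0.00000 + 0.47950 - 0.26707 = 0.21243 ≈ 0.2124 bits

These ARE equal here. Q is P with outcomes relabeled (Q(2) = P(3), Q(3) = P(2)) by a relabeling that is its own inverse, so the two sums contain exactly the same terms in a different order. This is a special case — KL divergence is not symmetric in general: D_KL(P||Q) ≠ D_KL(Q||P) for most P, Q.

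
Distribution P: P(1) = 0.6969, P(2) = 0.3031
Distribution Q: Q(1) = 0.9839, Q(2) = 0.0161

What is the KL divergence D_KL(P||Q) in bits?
0.9368 bits

D_KL(P||Q) = Σ P(x) log₂(P(x)/Q(x))

Computing term by term:
  P(1)·log₂(P(1)/Q(1)) = 0.6969·log₂(0.6969/0.9839) = -0.34675
  P(2)·log₂(P(2)/Q(2)) = 0.3031·log₂(0.3031/0.0161) = 1.28353

D_KL(P||Q) = -0.34675 + 1.28353 = 0.93678 ≈ 0.9368 bits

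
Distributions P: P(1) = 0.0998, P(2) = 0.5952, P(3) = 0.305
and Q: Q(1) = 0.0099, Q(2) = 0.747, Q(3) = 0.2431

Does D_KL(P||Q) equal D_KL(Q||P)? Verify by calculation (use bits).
D_KL(P||Q) = 0.2374 bits, D_KL(Q||P) = 0.1323 bits. No — D_KL(P||Q) ≠ D_KL(Q||P) for this pair.

D_KL(P||Q) = Σ P(x) log₂(P(x)/Q(x))

Computing term by term:
  P(1)·log₂(P(1)/Q(1)) = 0.0998·log₂(0.0998/0.0099) = 0.33269
  P(2)·log₂(P(2)/Q(2)) = 0.5952·log₂(0.5952/0.747) = -0.19507
  P(3)·log₂(P(3)/Q(3)) = 0.305·log₂(0.305/0.2431) = 0.09981

D_KL(P||Q) = 0.33269 - 0.19507 + 0.09981 = 0.23743 ≈ 0.2374 bits

D_KL(Q||P) = Σ Q(x) log₂(Q(x)/P(x))

Computing term by term:
  Q(1)·log₂(Q(1)/P(1)) = 0.0099·log₂(0.0099/0.0998) = -0.03300
  Q(2)·log₂(Q(2)/P(2)) = 0.747·log₂(0.747/0.5952) = 0.24482
  Q(3)·log₂(Q(3)/P(3)) = 0.2431·log₂(0.2431/0.305) = -0.07956

D_KL(Q||P) = -0.03300 + 0.24482 - 0.07956 = 0.13226 ≈ 0.1323 bits

These are NOT equal (difference: 0.1051 bits). KL divergence is asymmetric: D_KL(P||Q) ≠ D_KL(Q||P) in general.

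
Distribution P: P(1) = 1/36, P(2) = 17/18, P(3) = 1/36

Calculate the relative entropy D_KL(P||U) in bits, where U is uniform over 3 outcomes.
1.2199 bits

U(i) = 1/3 for all i

D_KL(P||U) = Σ P(x) log₂(P(x) / (1/3))
           = Σ P(x) log₂(P(x)) + log₂(3)
           = log₂(3) - H(P)

H(P) = -Σ P(x) log₂(P(x)):
  -P(1)·log₂(P(1)) = -(1/36)·log₂(1/36) = 0.14361
  -P(2)·log₂(P(2)) = -(17/18)·log₂(17/18) = 0.07788
  -P(3)·log₂(P(3)) = -(1/36)·log₂(1/36) = 0.14361
H(P) = 0.14361 + 0.07788 + 0.14361 = 0.36510 bits

log₂(3) = 1.58496 bits

D_KL(P||U) = 1.58496 - 0.36510 = 1.21986 ≈ 1.2199 bits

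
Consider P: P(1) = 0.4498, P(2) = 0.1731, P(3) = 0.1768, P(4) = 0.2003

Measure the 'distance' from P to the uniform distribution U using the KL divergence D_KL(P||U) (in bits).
0.1369 bits

U(i) = 1/4 for all i

D_KL(P||U) = Σ P(x) log₂(P(x) / (1/4))
           = Σ P(x) log₂(P(x)) + log₂(4)
           = log₂(4) - H(P)

H(P) = -Σ P(x) log₂(P(x)):
  -P(1)·log₂(P(1)) = -(0.4498)·log₂(0.4498) = 0.51846
  -P(2)·log₂(P(2)) = -(0.1731)·log₂(0.1731) = 0.43800
  -P(3)·log₂(P(3)) = -(0.1768)·log₂(0.1768) = 0.44197
  -P(4)·log₂(P(4)) = -(0.2003)·log₂(0.2003) = 0.46465
H(P) = 0.51846 + 0.43800 + 0.44197 + 0.46465 = 1.86308 bits

log₂(4) = 2.00000 bits

D_KL(P||U) = 2.00000 - 1.86308 = 0.13692 ≈ 0.1369 bits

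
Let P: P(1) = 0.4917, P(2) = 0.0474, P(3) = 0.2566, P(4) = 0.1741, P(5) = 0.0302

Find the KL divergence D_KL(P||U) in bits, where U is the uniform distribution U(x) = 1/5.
0.5147 bits

U(i) = 1/5 for all i

D_KL(P||U) = Σ P(x) log₂(P(x) / (1/5))
           = Σ P(x) log₂(P(x)) + log₂(5)
           = log₂(5) - H(P)

H(P) = -Σ P(x) log₂(P(x)):
  -P(1)·log₂(P(1)) = -(0.4917)·log₂(0.4917) = 0.50357
  -P(2)·log₂(P(2)) = -(0.0474)·log₂(0.0474) = 0.20851
  -P(3)·log₂(P(3)) = -(0.2566)·log₂(0.2566) = 0.50355
  -P(4)·log₂(P(4)) = -(0.1741)·log₂(0.1741) = 0.43908
  -P(5)·log₂(P(5)) = -(0.0302)·log₂(0.0302) = 0.15249
H(P) = 0.50357 + 0.20851 + 0.50355 + 0.43908 + 0.15249 = 1.80720 bits

log₂(5) = 2.32193 bits

D_KL(P||U) = 2.32193 - 1.80720 = 0.51473 ≈ 0.5147 bits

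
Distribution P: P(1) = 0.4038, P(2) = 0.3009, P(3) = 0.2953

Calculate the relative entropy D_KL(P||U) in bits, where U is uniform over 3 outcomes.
0.0157 bits

U(i) = 1/3 for all i

D_KL(P||U) = Σ P(x) log₂(P(x) / (1/3))
           = Σ P(x) log₂(P(x)) + log₂(3)
           = log₂(3) - H(P)

H(P) = -Σ P(x) log₂(P(x)):
  -P(1)·log₂(P(1)) = -(0.4038)·log₂(0.4038) = 0.52829
  -P(2)·log₂(P(2)) = -(0.3009)·log₂(0.3009) = 0.52135
  -P(3)·log₂(P(3)) = -(0.2953)·log₂(0.2953) = 0.51965
H(P) = 0.52829 + 0.52135 + 0.51965 = 1.56929 bits

log₂(3) = 1.58496 bits

D_KL(P||U) = 1.58496 - 1.56929 = 0.01567 ≈ 0.0157 bits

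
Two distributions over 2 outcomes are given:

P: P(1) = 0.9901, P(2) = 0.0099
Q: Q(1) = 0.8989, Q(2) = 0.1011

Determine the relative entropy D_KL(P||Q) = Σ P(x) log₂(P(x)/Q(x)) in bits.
0.1048 bits

D_KL(P||Q) = Σ P(x) log₂(P(x)/Q(x))

Computing term by term:
  P(1)·log₂(P(1)/Q(1)) = 0.9901·log₂(0.9901/0.8989) = 0.13803
  P(2)·log₂(P(2)/Q(2)) = 0.0099·log₂(0.0099/0.1011) = -0.03319

D_KL(P||Q) = 0.13803 - 0.03319 = 0.10484 ≈ 0.1048 bits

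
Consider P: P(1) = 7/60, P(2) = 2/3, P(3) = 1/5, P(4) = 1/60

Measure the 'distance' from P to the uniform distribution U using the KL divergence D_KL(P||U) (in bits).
0.6856 bits

U(i) = 1/4 for all i

D_KL(P||U) = Σ P(x) log₂(P(x) / (1/4))
           = Σ P(x) log₂(P(x)) + log₂(4)
           = log₂(4) - H(P)

H(P) = -Σ P(x) log₂(P(x)):
  -P(1)·log₂(P(1)) = -(7/60)·log₂(7/60) = 0.36161
  -P(2)·log₂(P(2)) = -(2/3)·log₂(2/3) = 0.38998
  -P(3)·log₂(P(3)) = -(1/5)·log₂(1/5) = 0.46439
  -P(4)·log₂(P(4)) = -(1/60)·log₂(1/60) = 0.09845
H(P) = 0.36161 + 0.38998 + 0.46439 + 0.09845 = 1.31443 bits

log₂(4) = 2.00000 bits

D_KL(P||U) = 2.00000 - 1.31443 = 0.68557 ≈ 0.6856 bits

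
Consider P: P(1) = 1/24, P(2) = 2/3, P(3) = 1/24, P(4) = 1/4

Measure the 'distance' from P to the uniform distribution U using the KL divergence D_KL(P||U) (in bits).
0.7279 bits

U(i) = 1/4 for all i

D_KL(P||U) = Σ P(x) log₂(P(x) / (1/4))
           = Σ P(x) log₂(P(x)) + log₂(4)
           = log₂(4) - H(P)

H(P) = -Σ P(x) log₂(P(x)):
  -P(1)·log₂(P(1)) = -(1/24)·log₂(1/24) = 0.19104
  -P(2)·log₂(P(2)) = -(2/3)·log₂(2/3) = 0.38998
  -P(3)·log₂(P(3)) = -(1/24)·log₂(1/24) = 0.19104
  -P(4)·log₂(P(4)) = -(1/4)·log₂(1/4) = 0.50000
H(P) = 0.19104 + 0.38998 + 0.19104 + 0.50000 = 1.27206 bits

log₂(4) = 2.00000 bits

D_KL(P||U) = 2.00000 - 1.27206 = 0.72794 ≈ 0.7279 bits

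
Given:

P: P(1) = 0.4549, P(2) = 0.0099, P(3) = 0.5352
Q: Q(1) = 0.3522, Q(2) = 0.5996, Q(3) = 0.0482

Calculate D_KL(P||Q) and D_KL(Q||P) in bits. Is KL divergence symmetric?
D_KL(P||Q) = 1.9681 bits, D_KL(Q||P) = 3.2525 bits. No, KL divergence is not symmetric.

D_KL(P||Q) = Σ P(x) log₂(P(x)/Q(x))

Computing term by term:
  P(1)·log₂(P(1)/Q(1)) = 0.4549·log₂(0.4549/0.3522) = 0.16793
  P(2)·log₂(P(2)/Q(2)) = 0.0099·log₂(0.0099/0.5996) = -0.05861
  P(3)·log₂(P(3)/Q(3)) = 0.5352·log₂(0.5352/0.0482) = 1.85874

D_KL(P||Q) = 0.16793 - 0.05861 + 1.85874 = 1.96806 ≈ 1.9681 bits

D_KL(Q||P) = Σ Q(x) log₂(Q(x)/P(x))

Computing term by term:
  Q(1)·log₂(Q(1)/P(1)) = 0.3522·log₂(0.3522/0.4549) = -0.13002
  Q(2)·log₂(Q(2)/P(2)) = 0.5996·log₂(0.5996/0.0099) = 3.54989
  Q(3)·log₂(Q(3)/P(3)) = 0.0482·log₂(0.0482/0.5352) = -0.16740

D_KL(Q||P) = -0.13002 + 3.54989 - 0.16740 = 3.25247 ≈ 3.2525 bits

These are NOT equal (difference: 1.2844 bits). KL divergence is asymmetric: D_KL(P||Q) ≠ D_KL(Q||P) in general.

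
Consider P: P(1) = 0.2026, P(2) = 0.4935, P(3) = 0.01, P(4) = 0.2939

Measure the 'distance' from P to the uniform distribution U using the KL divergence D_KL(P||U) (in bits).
0.4449 bits

U(i) = 1/4 for all i

D_KL(P||U) = Σ P(x) log₂(P(x) / (1/4))
           = Σ P(x) log₂(P(x)) + log₂(4)
           = log₂(4) - H(P)

H(P) = -Σ P(x) log₂(P(x)):
  -P(1)·log₂(P(1)) = -(0.2026)·log₂(0.2026) = 0.46665
  -P(2)·log₂(P(2)) = -(0.4935)·log₂(0.4935) = 0.50282
  -P(3)·log₂(P(3)) = -(0.01)·log₂(0.01) = 0.06644
  -P(4)·log₂(P(4)) = -(0.2939)·log₂(0.2939) = 0.51920
H(P) = 0.46665 + 0.50282 + 0.06644 + 0.51920 = 1.55511 bits

log₂(4) = 2.00000 bits

D_KL(P||U) = 2.00000 - 1.55511 = 0.44489 ≈ 0.4449 bits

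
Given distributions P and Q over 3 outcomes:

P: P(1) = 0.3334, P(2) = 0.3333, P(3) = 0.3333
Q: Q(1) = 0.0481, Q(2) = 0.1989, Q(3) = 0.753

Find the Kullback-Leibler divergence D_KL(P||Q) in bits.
0.7876 bits

D_KL(P||Q) = Σ P(x) log₂(P(x)/Q(x))

Computing term by term:
  P(1)·log₂(P(1)/Q(1)) = 0.3334·log₂(0.3334/0.0481) = 0.93123
  P(2)·log₂(P(2)/Q(2)) = 0.3333·log₂(0.3333/0.1989) = 0.24823
  P(3)·log₂(P(3)/Q(3)) = 0.3333·log₂(0.3333/0.753) = -0.39190

D_KL(P||Q) = 0.93123 + 0.24823 - 0.39190 = 0.78756 ≈ 0.7876 bits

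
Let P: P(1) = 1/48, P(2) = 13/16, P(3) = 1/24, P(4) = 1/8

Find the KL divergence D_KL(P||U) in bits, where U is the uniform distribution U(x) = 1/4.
1.0742 bits

U(i) = 1/4 for all i

D_KL(P||U) = Σ P(x) log₂(P(x) / (1/4))
           = Σ P(x) log₂(P(x)) + log₂(4)
           = log₂(4) - H(P)

H(P) = -Σ P(x) log₂(P(x)):
  -P(1)·log₂(P(1)) = -(1/48)·log₂(1/48) = 0.11635
  -P(2)·log₂(P(2)) = -(13/16)·log₂(13/16) = 0.24339
  -P(3)·log₂(P(3)) = -(1/24)·log₂(1/24) = 0.19104
  -P(4)·log₂(P(4)) = -(1/8)·log₂(1/8) = 0.37500
H(P) = 0.11635 + 0.24339 + 0.19104 + 0.37500 = 0.92578 bits

log₂(4) = 2.00000 bits

D_KL(P||U) = 2.00000 - 0.92578 = 1.07422 ≈ 1.0742 bits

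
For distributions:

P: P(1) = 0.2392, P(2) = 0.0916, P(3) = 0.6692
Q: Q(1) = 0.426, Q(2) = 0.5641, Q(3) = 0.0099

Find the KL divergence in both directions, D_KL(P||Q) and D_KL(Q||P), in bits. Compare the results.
D_KL(P||Q) = 3.6286 bits, D_KL(Q||P) = 1.7739 bits. D_KL(P||Q) is larger than D_KL(Q||P) by 1.8547 bits; the two directions differ.

D_KL(P||Q) = Σ P(x) log₂(P(x)/Q(x))

Computing term by term:
  P(1)·log₂(P(1)/Q(1)) = 0.2392·log₂(0.2392/0.426) = -0.19917
  P(2)·log₂(P(2)/Q(2)) = 0.0916·log₂(0.0916/0.5641) = -0.24022
  P(3)·log₂(P(3)/Q(3)) = 0.6692·log₂(0.6692/0.0099) = 4.06798

D_KL(P||Q) = -0.19917 - 0.24022 + 4.06798 = 3.62859 ≈ 3.6286 bits

D_KL(Q||P) = Σ Q(x) log₂(Q(x)/P(x))

Computing term by term:
  Q(1)·log₂(Q(1)/P(1)) = 0.426·log₂(0.426/0.2392) = 0.35470
  Q(2)·log₂(Q(2)/P(2)) = 0.5641·log₂(0.5641/0.0916) = 1.47937
  Q(3)·log₂(Q(3)/P(3)) = 0.0099·log₂(0.0099/0.6692) = -0.06018

D_KL(Q||P) = 0.35470 + 1.47937 - 0.06018 = 1.77389 ≈ 1.7739 bits

These are NOT equal (difference: 1.8547 bits). KL divergence is asymmetric: D_KL(P||Q) ≠ D_KL(Q||P) in general.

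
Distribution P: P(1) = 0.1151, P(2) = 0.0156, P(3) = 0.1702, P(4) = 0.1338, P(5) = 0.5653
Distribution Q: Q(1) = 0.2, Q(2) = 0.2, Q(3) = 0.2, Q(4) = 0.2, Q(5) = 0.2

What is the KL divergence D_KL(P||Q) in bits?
0.5810 bits

D_KL(P||Q) = Σ P(x) log₂(P(x)/Q(x))

Computing term by term:
  P(1)·log₂(P(1)/Q(1)) = 0.1151·log₂(0.1151/0.2) = -0.09175
  P(2)·log₂(P(2)/Q(2)) = 0.0156·log₂(0.0156/0.2) = -0.05741
  P(3)·log₂(P(3)/Q(3)) = 0.1702·log₂(0.1702/0.2) = -0.03962
  P(4)·log₂(P(4)/Q(4)) = 0.1338·log₂(0.1338/0.2) = -0.07759
  P(5)·log₂(P(5)/Q(5)) = 0.5653·log₂(0.5653/0.2) = 0.84739

D_KL(P||Q) = -0.09175 - 0.05741 - 0.03962 - 0.07759 + 0.84739 = 0.58102 ≈ 0.5810 bits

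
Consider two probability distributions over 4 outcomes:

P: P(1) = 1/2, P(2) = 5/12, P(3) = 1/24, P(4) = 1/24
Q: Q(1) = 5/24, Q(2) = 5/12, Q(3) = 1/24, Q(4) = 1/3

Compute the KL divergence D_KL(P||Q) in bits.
0.5065 bits

D_KL(P||Q) = Σ P(x) log₂(P(x)/Q(x))

Computing term by term:
  P(1)·log₂(P(1)/Q(1)) = (1/2)·log₂((1/2)/(5/24)) = 0.63152
  P(2)·log₂(P(2)/Q(2)) = (5/12)·log₂((5/12)/(5/12)) = 0.00000
  P(3)·log₂(P(3)/Q(3)) = (1/24)·log₂((1/24)/(1/24)) = 0.00000
  P(4)·log₂(P(4)/Q(4)) = (1/24)·log₂((1/24)/(1/3)) = -0.12500

D_KL(P||Q) = 0.63152 + 0.00000 + 0.00000 - 0.12500 = 0.50652 ≈ 0.5065 bits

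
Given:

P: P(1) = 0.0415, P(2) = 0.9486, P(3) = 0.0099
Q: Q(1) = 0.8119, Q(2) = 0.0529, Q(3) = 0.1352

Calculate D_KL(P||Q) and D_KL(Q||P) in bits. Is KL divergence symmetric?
D_KL(P||Q) = 3.7350 bits, D_KL(Q||P) = 3.7728 bits. No, KL divergence is not symmetric.

D_KL(P||Q) = Σ P(x) log₂(P(x)/Q(x))

Computing term by term:
  P(1)·log₂(P(1)/Q(1)) = 0.0415·log₂(0.0415/0.8119) = -0.17804
  P(2)·log₂(P(2)/Q(2)) = 0.9486·log₂(0.9486/0.0529) = 3.95041
  P(3)·log₂(P(3)/Q(3)) = 0.0099·log₂(0.0099/0.1352) = -0.03734

D_KL(P||Q) = -0.17804 + 3.95041 - 0.03734 = 3.73503 ≈ 3.7350 bits

D_KL(Q||P) = Σ Q(x) log₂(Q(x)/P(x))

Computing term by term:
  Q(1)·log₂(Q(1)/P(1)) = 0.8119·log₂(0.8119/0.0415) = 3.48315
  Q(2)·log₂(Q(2)/P(2)) = 0.0529·log₂(0.0529/0.9486) = -0.22030
  Q(3)·log₂(Q(3)/P(3)) = 0.1352·log₂(0.1352/0.0099) = 0.50991

D_KL(Q||P) = 3.48315 - 0.22030 + 0.50991 = 3.77276 ≈ 3.7728 bits

These are NOT equal (difference: 0.0378 bits). KL divergence is asymmetric: D_KL(P||Q) ≠ D_KL(Q||P) in general.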